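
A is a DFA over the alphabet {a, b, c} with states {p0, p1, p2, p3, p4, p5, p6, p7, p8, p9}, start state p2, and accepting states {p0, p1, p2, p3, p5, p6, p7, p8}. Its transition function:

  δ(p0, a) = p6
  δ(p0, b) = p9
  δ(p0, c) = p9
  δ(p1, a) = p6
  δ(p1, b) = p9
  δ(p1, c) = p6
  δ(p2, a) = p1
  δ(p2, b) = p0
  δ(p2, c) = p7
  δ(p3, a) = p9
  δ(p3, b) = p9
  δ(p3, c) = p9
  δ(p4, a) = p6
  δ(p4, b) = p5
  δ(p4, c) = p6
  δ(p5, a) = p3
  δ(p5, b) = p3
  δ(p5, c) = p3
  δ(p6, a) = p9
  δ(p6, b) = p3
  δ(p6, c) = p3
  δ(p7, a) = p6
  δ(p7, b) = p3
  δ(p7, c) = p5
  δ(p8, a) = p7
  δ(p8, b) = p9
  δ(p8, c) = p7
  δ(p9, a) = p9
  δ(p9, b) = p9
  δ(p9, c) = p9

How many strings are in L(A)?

21

The useful subgraph on states {p0, p1, p2, p3, p5, p6, p7} is acyclic, so L(A) is finite; the longest accepting path visits 4 useful states, giving maximum string length 3.
Counting accepting paths from p2 by length: 1 of length 0, 3 of length 1, 6 of length 2, 11 of length 3. Total 21.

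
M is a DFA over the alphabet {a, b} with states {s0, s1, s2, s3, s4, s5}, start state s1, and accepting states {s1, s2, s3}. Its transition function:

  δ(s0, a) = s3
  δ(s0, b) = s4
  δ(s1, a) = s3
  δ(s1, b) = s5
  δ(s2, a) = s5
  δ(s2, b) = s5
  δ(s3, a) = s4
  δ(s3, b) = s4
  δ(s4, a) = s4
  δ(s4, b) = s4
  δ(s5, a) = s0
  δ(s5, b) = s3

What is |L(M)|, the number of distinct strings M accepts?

The useful subgraph on states {s0, s1, s3, s5} is acyclic, so L(M) is finite; the longest accepting path visits 4 useful states, giving maximum string length 3.
Counting accepting paths from s1 by length: 1 of length 0, 1 of length 1, 1 of length 2, 1 of length 3. Total 4.

4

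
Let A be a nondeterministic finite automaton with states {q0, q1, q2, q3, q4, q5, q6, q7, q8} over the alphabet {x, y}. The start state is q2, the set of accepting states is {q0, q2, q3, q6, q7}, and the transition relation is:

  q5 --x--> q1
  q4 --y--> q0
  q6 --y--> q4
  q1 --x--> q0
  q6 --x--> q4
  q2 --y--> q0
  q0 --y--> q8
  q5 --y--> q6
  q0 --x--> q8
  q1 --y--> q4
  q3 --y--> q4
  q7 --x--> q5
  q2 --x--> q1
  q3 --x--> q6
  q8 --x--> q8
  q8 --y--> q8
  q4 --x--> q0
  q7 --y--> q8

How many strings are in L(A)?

5

The useful subgraph on states {q0, q1, q2, q4} is acyclic, so L(A) is finite; the longest accepting path visits 4 useful states, giving maximum string length 3.
Counting accepting paths from q2 by length: 1 of length 0, 1 of length 1, 1 of length 2, 2 of length 3. Total 5.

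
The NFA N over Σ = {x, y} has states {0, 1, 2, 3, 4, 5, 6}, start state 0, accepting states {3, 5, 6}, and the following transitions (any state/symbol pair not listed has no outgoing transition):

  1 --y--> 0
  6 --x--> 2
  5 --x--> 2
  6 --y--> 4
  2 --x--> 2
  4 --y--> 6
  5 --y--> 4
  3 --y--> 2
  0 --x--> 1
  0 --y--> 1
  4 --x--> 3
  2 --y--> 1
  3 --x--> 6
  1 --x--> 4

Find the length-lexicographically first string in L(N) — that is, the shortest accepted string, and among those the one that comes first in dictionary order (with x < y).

xxx

A breadth-first search from 0 reaches an accepting state first via the path 0 → 1 → 4 → 3 on input xxx.
No string of length < 3 is accepted (BFS exhausts all shorter strings without reaching an accepting state), and xxx is the lexicographically least accepting string of length 3.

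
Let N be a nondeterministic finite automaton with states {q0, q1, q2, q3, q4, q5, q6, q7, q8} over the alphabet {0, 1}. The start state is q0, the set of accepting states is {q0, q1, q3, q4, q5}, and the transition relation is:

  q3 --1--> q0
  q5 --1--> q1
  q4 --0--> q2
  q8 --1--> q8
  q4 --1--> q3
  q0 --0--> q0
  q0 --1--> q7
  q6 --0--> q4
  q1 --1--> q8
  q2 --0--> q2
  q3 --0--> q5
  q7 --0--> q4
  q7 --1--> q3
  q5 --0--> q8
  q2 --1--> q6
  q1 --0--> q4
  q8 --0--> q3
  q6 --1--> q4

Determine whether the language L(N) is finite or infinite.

State q0 is reachable from the start and can reach an accepting state, and it lies on the cycle q0 → q0.
Traversing that cycle any number of times yields accepted strings of unbounded length, so the language is infinite.

infinite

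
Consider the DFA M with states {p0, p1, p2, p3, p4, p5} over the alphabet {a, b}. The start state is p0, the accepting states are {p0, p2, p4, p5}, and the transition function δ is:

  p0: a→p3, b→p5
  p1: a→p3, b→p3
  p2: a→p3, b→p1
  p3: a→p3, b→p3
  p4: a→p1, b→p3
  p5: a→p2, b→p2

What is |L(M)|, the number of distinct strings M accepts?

4

The useful subgraph on states {p0, p2, p5} is acyclic, so L(M) is finite; the longest accepting path visits 3 useful states, giving maximum string length 2.
Counting accepting paths from p0 by length: 1 of length 0, 1 of length 1, 2 of length 2. Total 4.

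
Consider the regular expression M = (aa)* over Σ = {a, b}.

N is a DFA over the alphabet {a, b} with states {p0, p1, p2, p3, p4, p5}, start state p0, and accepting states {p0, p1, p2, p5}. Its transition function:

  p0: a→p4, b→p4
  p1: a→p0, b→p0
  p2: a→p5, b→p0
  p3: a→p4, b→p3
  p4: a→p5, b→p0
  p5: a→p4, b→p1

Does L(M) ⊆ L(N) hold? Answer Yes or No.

Converting the expression M to a DFA (subset construction, then merging equivalent states) gives the minimal DFA with states {m0, m1, m2}, start state m0, accepting states {m0} and transitions m0: a→m1, b→m2; m1: a→m0, b→m2; m2: a→m2, b→m2.
Exploring the product automaton M × N from the start pair (m0, p0), following both machines on each input symbol, reaches 7 state pairs: (m0, p0), (m1, p4), (m2, p4), (m0, p5), (m2, p0), (m2, p5), (m2, p1).
M accepts in {m0} and N accepts in {p0, p1, p2, p5}. The reachable pairs whose M-component is accepting are (m0, p0), (m0, p5); in each of them the N-component is accepting too, so the product for L(M) \ L(N) (M-component accepting, N-component rejecting) has no reachable accepting pair and the difference is empty.
Hence every string in L(M) is also in L(N).

Yes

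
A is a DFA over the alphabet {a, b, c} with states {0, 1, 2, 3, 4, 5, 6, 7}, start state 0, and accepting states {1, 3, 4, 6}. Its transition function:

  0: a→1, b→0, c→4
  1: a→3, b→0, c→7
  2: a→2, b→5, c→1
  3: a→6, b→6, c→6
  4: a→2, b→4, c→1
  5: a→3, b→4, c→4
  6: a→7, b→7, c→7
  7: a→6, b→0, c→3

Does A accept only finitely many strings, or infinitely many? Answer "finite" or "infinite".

State 0 is reachable from the start and can reach an accepting state, and it lies on the cycle 0 → 0.
Traversing that cycle any number of times yields accepted strings of unbounded length, so the language is infinite.

infinite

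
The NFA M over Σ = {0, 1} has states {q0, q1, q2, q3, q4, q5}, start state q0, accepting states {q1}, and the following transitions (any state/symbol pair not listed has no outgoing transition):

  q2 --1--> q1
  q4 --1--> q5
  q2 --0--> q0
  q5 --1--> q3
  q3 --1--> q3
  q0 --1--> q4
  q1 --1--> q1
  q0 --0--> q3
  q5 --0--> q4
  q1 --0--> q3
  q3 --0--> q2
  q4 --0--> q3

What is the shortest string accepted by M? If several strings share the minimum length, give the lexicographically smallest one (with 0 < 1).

A breadth-first search from q0 reaches an accepting state first via the path q0 → q3 → q2 → q1 on input 001.
No string of length < 3 is accepted (BFS exhausts all shorter strings without reaching an accepting state), and 001 is the lexicographically least accepting string of length 3.

001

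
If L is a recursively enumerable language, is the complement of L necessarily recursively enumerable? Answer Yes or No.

If both L and its complement were r.e., running the two recognisers in parallel would decide L, so L would be recursive; but there are r.e. languages that are not recursive (e.g. the halting problem), and their complements are therefore not r.e.

No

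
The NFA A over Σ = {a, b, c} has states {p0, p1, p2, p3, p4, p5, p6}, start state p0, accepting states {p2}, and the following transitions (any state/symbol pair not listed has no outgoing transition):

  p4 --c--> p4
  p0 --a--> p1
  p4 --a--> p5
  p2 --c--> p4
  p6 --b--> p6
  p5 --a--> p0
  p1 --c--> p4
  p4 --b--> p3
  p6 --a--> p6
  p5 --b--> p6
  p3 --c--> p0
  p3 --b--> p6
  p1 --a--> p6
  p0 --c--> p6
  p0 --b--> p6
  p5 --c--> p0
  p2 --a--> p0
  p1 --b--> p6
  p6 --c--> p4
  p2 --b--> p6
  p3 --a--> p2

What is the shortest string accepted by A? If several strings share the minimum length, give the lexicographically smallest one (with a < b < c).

acba

A breadth-first search from p0 reaches an accepting state first via the path p0 → p1 → p4 → p3 → p2 on input acba.
No string of length < 4 is accepted (BFS exhausts all shorter strings without reaching an accepting state), and acba is the lexicographically least accepting string of length 4.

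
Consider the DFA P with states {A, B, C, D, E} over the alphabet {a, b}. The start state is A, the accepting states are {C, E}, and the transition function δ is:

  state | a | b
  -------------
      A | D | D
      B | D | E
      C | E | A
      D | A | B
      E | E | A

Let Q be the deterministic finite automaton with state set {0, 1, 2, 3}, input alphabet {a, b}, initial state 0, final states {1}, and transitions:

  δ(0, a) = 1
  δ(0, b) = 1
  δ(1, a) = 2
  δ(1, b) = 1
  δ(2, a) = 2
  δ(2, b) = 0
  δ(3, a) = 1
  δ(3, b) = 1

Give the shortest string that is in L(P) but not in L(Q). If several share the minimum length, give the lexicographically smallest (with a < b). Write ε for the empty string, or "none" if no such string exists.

The string abba is accepted by P but not by Q.
No shorter string lies in the difference, and abba is the lexicographically first length-4 string in L(P) \ L(Q).

abba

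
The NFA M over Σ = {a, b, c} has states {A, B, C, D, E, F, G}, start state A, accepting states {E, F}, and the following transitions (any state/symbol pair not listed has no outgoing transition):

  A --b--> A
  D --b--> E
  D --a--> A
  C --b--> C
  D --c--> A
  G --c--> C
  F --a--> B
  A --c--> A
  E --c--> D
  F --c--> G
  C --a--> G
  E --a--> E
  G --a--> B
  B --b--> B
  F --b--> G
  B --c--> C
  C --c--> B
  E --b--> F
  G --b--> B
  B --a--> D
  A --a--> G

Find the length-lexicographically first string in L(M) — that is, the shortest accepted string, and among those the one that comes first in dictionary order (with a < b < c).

aaab

A breadth-first search from A reaches an accepting state first via the path A → G → B → D → E on input aaab.
No string of length < 4 is accepted (BFS exhausts all shorter strings without reaching an accepting state), and aaab is the lexicographically least accepting string of length 4.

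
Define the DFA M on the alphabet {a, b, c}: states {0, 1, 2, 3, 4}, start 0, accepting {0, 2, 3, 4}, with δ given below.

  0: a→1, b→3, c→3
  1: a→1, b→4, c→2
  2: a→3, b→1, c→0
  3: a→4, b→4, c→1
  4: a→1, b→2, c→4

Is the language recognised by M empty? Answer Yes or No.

The empty string ε is accepted: the run 0 ends in the accepting state 0.
Since at least one string is accepted, L(M) is not empty.

No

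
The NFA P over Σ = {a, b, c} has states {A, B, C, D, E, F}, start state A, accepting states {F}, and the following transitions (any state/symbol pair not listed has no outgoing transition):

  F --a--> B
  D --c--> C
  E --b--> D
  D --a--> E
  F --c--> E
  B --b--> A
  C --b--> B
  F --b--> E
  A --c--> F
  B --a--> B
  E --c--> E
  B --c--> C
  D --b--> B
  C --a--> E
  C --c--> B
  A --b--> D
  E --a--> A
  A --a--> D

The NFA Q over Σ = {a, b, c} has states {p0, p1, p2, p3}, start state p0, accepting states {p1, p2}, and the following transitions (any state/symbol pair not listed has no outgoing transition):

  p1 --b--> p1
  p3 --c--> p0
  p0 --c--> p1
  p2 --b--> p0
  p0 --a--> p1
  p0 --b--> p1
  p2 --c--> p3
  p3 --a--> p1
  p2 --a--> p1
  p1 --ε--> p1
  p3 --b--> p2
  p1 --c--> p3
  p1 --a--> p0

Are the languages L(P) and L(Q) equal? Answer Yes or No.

The string aaac is accepted by P but rejected by Q.
So L(P) ≠ L(Q).

No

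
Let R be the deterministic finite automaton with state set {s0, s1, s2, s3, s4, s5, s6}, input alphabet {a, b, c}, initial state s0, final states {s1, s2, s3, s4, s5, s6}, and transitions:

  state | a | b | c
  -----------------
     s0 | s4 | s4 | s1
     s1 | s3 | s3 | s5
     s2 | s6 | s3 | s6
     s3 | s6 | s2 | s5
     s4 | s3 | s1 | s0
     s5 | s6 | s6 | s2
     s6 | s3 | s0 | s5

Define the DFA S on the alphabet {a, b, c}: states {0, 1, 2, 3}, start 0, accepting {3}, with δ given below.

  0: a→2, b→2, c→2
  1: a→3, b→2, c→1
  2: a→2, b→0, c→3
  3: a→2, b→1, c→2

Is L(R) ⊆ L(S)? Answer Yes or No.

The string a is in L(R) but not in L(S).
So L(R) ⊄ L(S).

No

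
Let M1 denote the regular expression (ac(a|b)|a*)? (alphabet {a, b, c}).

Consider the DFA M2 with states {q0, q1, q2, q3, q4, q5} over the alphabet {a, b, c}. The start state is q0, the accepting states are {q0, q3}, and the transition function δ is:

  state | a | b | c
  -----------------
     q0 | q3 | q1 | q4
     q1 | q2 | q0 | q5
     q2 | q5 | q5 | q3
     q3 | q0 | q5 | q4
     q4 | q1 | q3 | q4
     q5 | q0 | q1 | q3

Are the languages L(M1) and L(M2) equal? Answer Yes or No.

The string aca is accepted by M1 but rejected by M2.
So L(M1) ≠ L(M2).

No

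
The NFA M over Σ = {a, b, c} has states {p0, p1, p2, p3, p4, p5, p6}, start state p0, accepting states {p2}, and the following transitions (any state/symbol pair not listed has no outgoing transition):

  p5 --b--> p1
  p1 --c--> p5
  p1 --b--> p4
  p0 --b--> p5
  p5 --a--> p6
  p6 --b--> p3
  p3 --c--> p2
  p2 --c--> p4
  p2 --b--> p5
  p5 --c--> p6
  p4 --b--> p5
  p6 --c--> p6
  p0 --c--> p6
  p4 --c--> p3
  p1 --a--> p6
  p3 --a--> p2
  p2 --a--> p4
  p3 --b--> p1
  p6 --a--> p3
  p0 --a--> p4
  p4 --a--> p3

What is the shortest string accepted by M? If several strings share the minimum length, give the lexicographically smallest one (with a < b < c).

aaa

A breadth-first search from p0 reaches an accepting state first via the path p0 → p4 → p3 → p2 on input aaa.
No string of length < 3 is accepted (BFS exhausts all shorter strings without reaching an accepting state), and aaa is the lexicographically least accepting string of length 3.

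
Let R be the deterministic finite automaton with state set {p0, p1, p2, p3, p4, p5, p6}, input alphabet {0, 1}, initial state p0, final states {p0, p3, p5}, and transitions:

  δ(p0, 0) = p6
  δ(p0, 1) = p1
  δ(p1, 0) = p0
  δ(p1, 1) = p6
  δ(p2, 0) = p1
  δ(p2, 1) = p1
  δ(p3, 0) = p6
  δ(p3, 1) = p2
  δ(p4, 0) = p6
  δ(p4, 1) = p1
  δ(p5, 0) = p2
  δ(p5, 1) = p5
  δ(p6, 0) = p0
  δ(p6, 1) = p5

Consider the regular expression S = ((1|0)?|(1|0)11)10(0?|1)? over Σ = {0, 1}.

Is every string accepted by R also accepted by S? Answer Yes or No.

The empty string ε is in L(R) but not in L(S).
So L(R) ⊄ L(S).

No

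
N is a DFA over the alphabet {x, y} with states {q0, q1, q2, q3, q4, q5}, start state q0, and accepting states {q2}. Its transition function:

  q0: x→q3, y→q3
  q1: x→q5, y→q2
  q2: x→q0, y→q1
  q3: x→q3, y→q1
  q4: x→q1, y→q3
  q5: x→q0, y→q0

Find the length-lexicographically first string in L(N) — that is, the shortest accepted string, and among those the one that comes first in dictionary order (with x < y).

xyy

A breadth-first search from q0 reaches an accepting state first via the path q0 → q3 → q1 → q2 on input xyy.
No string of length < 3 is accepted (BFS exhausts all shorter strings without reaching an accepting state), and xyy is the lexicographically least accepting string of length 3.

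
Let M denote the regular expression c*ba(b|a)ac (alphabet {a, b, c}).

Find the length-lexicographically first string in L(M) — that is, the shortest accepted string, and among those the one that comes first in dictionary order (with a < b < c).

By inspection of the expression, no string of length less than 5 matches, and baaac is the lexicographically first match of length 5.

baaac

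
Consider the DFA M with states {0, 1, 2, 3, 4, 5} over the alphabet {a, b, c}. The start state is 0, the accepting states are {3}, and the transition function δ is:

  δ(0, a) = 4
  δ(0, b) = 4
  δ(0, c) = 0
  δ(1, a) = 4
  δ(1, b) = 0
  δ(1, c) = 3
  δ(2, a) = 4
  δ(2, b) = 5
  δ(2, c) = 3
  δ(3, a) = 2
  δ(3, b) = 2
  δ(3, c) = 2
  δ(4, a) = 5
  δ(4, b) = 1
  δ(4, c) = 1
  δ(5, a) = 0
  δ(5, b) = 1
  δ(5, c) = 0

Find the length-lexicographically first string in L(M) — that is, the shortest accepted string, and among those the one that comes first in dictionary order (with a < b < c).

A breadth-first search from 0 reaches an accepting state first via the path 0 → 4 → 1 → 3 on input abc.
No string of length < 3 is accepted (BFS exhausts all shorter strings without reaching an accepting state), and abc is the lexicographically least accepting string of length 3.

abc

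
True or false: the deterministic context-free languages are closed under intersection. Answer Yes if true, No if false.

DCFLs are closed under complement (normalise the DPDA to read all of its input, then flip the verdict). If they were also closed under intersection, De Morgan would make them closed under union; but {aⁿbⁿ : n≥0} and {aⁿb²ⁿ : n≥0} are DCFLs (push the a's; pop one per b, respectively one per two b's) whose union no deterministic PDA accepts: a DPDA for it would have a single run on aⁿb²ⁿ, accepting after the prefix aⁿbⁿ and accepting again after n more b's; an ordinary PDA that simulates it on a's and b's and, at any moment when it is accepting, may switch to reading only a fresh letter c while feeding each c to the simulation as a b, would accept aⁱbʲcᵏ (k≥1) exactly when both aⁱbʲ and aⁱbʲ⁺ᵏ are in the language, i.e. its language intersected with the regular set a*b*c⁺ would be exactly {aⁿbⁿcⁿ : n≥1} — impossible, since context-free languages are closed under intersection with regular sets and {aⁿbⁿcⁿ} is not context-free.

No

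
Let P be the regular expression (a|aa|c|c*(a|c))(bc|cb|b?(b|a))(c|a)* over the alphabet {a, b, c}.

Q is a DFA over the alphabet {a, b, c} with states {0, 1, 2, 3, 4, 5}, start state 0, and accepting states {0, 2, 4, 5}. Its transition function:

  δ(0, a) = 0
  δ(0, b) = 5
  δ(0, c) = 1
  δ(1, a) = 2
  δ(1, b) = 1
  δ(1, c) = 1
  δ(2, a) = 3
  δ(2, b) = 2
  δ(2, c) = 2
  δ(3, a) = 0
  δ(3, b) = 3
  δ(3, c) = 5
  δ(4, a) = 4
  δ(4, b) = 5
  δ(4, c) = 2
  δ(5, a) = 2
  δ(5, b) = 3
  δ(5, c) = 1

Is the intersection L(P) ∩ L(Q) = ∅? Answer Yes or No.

No

The string aa is accepted by both P and Q.
Hence L(P) ∩ L(Q) ≠ ∅.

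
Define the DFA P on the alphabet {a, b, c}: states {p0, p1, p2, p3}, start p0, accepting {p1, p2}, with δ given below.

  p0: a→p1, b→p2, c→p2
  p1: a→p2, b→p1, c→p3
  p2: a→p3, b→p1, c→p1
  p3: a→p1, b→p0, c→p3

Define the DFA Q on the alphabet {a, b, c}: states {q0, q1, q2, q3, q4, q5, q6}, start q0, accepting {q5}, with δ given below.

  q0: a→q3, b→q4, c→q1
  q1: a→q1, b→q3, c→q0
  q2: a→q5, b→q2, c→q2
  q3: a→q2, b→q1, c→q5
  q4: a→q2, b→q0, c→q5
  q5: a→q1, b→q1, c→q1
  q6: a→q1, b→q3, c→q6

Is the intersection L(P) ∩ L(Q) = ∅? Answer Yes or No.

The string bc is accepted by both P and Q.
Hence L(P) ∩ L(Q) ≠ ∅.

No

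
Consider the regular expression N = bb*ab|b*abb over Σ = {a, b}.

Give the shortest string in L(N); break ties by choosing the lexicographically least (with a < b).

abb

By inspection of the expression, no string of length less than 3 matches, and abb is the lexicographically first match of length 3.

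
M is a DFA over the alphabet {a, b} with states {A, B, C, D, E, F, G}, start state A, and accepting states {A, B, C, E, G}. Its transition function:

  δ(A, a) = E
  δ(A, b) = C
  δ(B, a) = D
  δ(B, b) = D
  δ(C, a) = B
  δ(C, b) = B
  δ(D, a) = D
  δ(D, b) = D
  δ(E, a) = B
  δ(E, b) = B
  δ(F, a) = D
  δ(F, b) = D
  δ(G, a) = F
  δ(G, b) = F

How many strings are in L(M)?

The useful subgraph on states {A, B, C, E} is acyclic, so L(M) is finite; the longest accepting path visits 3 useful states, giving maximum string length 2.
Counting accepting paths from A by length: 1 of length 0, 2 of length 1, 4 of length 2. Total 7.

7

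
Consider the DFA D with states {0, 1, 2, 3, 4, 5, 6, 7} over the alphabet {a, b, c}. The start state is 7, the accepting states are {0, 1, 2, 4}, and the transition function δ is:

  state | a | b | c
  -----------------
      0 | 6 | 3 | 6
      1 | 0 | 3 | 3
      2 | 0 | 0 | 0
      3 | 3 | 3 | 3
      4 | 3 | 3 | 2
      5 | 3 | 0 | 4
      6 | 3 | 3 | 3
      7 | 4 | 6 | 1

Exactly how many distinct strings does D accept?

The useful subgraph on states {0, 1, 2, 4, 7} is acyclic, so L(D) is finite; the longest accepting path visits 4 useful states, giving maximum string length 3.
Counting accepting paths from 7 by length: 2 of length 1, 2 of length 2, 3 of length 3. Total 7.

7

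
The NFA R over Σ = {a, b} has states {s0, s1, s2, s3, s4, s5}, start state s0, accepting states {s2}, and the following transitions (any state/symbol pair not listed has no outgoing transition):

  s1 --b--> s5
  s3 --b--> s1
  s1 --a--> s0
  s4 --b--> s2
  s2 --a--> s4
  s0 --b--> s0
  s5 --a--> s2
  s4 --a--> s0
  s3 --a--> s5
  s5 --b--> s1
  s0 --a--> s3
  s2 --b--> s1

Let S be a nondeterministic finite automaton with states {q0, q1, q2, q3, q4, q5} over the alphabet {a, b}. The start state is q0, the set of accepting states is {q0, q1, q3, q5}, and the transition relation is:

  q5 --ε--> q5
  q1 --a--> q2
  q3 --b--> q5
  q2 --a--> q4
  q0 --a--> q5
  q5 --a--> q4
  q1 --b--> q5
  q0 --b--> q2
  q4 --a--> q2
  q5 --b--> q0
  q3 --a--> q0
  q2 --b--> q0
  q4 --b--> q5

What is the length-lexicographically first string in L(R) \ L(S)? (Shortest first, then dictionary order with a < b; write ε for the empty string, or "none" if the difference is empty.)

aaa

The string aaa is accepted by R but not by S.
No shorter string lies in the difference, and aaa is the lexicographically first length-3 string in L(R) \ L(S).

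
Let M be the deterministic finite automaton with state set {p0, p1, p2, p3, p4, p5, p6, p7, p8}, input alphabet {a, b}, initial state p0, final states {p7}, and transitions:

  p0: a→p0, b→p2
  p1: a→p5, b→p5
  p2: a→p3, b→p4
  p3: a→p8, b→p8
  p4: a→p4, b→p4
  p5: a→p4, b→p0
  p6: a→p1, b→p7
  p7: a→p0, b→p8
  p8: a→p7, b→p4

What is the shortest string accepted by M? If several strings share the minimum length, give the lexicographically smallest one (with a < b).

A breadth-first search from p0 reaches an accepting state first via the path p0 → p2 → p3 → p8 → p7 on input baaa.
No string of length < 4 is accepted (BFS exhausts all shorter strings without reaching an accepting state), and baaa is the lexicographically least accepting string of length 4.

baaa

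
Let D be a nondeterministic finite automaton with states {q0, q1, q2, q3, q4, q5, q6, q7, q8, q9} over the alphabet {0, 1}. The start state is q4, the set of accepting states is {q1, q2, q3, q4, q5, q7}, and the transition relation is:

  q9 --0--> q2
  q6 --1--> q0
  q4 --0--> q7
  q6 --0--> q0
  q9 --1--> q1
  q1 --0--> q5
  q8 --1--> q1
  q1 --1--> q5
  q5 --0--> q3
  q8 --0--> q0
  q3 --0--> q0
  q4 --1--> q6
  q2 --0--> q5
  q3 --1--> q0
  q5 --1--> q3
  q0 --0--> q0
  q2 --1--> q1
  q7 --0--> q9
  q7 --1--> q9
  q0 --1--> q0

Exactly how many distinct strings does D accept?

38

The useful subgraph on states {q1, q2, q3, q4, q5, q7, q9} is acyclic, so L(D) is finite; the longest accepting path visits 7 useful states, giving maximum string length 6.
Counting accepting paths from q4 by length: 1 of length 0, 1 of length 1, 4 of length 3, 8 of length 4, 16 of length 5, 8 of length 6. Total 38.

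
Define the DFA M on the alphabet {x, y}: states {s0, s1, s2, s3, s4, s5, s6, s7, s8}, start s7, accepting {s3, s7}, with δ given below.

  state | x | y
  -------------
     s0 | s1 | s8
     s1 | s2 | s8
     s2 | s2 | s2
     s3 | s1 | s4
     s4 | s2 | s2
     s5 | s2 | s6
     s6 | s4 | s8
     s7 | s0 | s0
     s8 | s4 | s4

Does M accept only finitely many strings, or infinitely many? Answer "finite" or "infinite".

finite

The useful states (reachable from s7 and able to reach an accepting state) are {s7}.
Restricted to these states the transition graph has no cycle, so every accepting path has bounded length and L is finite.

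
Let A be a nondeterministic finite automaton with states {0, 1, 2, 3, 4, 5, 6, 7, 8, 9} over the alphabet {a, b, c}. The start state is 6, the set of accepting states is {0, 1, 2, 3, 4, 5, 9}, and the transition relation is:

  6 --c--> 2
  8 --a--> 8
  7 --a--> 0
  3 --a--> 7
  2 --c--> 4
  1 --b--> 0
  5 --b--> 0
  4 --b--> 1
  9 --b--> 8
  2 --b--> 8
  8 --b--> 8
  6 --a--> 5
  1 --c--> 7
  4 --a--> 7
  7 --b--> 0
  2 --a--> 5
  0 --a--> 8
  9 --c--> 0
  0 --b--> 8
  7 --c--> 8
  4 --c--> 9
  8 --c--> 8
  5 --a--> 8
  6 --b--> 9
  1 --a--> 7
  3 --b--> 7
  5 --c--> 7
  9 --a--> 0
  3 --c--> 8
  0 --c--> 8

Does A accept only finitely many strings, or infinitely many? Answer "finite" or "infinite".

The useful states (reachable from 6 and able to reach an accepting state) are {0, 1, 2, 4, 5, 6, 7, 9}.
Restricted to these states the transition graph has no cycle, so every accepting path has bounded length and L is finite.

finite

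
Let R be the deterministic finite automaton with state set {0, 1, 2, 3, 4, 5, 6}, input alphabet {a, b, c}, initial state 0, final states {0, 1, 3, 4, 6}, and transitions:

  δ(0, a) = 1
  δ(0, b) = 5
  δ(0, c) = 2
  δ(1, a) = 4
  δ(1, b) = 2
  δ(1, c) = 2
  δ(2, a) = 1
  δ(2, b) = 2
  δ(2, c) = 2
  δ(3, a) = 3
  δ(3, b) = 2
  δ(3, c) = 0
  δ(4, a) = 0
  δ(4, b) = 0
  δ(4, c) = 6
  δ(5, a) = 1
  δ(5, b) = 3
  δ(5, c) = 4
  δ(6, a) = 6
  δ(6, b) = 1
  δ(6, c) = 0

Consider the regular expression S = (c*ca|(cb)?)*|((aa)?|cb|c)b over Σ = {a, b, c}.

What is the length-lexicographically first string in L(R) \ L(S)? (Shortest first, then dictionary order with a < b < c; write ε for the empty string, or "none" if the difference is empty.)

The string a is accepted by R but not by S.
No shorter string lies in the difference, and a is the lexicographically first length-1 string in L(R) \ L(S).

a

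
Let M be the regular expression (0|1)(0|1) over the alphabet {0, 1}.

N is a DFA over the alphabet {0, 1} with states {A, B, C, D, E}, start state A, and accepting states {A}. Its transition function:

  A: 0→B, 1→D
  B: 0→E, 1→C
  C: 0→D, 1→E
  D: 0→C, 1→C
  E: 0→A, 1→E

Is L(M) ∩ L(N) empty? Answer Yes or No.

Converting the expression M to a DFA (subset construction, then merging equivalent states) gives the minimal DFA with states {m0, m1, m2, m3}, start state m0, accepting states {m2} and transitions m0: 0→m1, 1→m1; m1: 0→m2, 1→m2; m2: 0→m3, 1→m3; m3: 0→m3, 1→m3.
Exploring the product automaton M × N from the start pair (m0, A), following both machines on each input symbol, reaches 10 state pairs: (m0, A), (m1, B), (m1, D), (m2, E), (m2, C), (m3, A), (m3, E), (m3, D), (m3, B), (m3, C).
M accepts in {m2} and N accepts in {A}; no reachable pair has both components accepting, so no string drives both machines to acceptance simultaneously and L(M) ∩ L(N) = ∅.
So no string is accepted by both, and the intersection is empty.

Yes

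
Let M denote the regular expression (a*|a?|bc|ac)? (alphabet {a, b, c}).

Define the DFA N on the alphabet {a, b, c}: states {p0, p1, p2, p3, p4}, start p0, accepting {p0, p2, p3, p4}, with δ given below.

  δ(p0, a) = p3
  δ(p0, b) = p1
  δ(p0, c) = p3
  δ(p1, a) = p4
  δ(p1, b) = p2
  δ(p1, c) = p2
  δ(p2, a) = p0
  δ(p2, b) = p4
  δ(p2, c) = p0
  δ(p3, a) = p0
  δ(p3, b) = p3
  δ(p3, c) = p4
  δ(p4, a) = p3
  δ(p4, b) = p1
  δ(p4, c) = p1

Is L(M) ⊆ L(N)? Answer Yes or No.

Yes

Converting the expression M to a DFA (subset construction, then merging equivalent states) gives the minimal DFA with states {m0, m1, m2, m3, m4, m5}, start state m0, accepting states {m0, m1, m4, m5} and transitions m0: a→m1, b→m2, c→m3; m1: a→m4, b→m3, c→m5; m2: a→m3, b→m3, c→m5; m3: a→m3, b→m3, c→m3; m4: a→m4, b→m3, c→m3; m5: a→m3, b→m3, c→m3.
Exploring the product automaton M × N from the start pair (m0, p0), following both machines on each input symbol, reaches 12 state pairs: (m0, p0), (m1, p3), (m2, p1), (m3, p3), (m4, p0), (m5, p4), (m3, p4), (m3, p2), (m5, p2), (m3, p0), (m4, p3), (m3, p1).
M accepts in {m0, m1, m4, m5} and N accepts in {p0, p2, p3, p4}. The reachable pairs whose M-component is accepting are (m0, p0), (m1, p3), (m4, p0), (m5, p4), (m5, p2), (m4, p3); in each of them the N-component is accepting too, so the product for L(M) \ L(N) (M-component accepting, N-component rejecting) has no reachable accepting pair and the difference is empty.
Hence every string in L(M) is also in L(N).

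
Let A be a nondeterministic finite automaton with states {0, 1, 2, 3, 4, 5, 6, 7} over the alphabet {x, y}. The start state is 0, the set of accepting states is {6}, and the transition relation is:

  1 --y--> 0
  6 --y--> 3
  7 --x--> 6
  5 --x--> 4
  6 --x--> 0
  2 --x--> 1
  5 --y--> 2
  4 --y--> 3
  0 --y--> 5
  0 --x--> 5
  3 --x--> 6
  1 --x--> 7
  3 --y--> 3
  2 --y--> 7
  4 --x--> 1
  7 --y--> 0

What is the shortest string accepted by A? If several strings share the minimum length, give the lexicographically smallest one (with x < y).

xxyx

A breadth-first search from 0 reaches an accepting state first via the path 0 → 5 → 4 → 3 → 6 on input xxyx.
No string of length < 4 is accepted (BFS exhausts all shorter strings without reaching an accepting state), and xxyx is the lexicographically least accepting string of length 4.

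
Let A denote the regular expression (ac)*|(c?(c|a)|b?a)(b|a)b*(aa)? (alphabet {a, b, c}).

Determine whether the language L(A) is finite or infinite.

infinite

The expression contains a Kleene star applied to a subexpression that matches at least one nonempty string, so it matches strings of unbounded length.
Hence L(A) is infinite.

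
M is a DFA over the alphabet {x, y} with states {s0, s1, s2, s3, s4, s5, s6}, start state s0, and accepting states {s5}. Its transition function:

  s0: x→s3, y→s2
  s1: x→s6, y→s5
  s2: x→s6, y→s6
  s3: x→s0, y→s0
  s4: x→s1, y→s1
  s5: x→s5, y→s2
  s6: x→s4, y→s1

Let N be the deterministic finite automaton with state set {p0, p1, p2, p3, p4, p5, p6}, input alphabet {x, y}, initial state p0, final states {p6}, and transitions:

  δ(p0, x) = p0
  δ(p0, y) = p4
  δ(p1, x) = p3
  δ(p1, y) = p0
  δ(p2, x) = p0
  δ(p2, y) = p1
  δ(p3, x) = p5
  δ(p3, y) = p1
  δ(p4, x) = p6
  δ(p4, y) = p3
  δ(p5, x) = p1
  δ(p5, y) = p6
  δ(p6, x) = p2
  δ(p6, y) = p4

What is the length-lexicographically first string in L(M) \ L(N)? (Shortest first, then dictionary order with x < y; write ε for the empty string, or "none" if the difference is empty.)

yxyy

The string yxyy is accepted by M but not by N.
No shorter string lies in the difference, and yxyy is the lexicographically first length-4 string in L(M) \ L(N).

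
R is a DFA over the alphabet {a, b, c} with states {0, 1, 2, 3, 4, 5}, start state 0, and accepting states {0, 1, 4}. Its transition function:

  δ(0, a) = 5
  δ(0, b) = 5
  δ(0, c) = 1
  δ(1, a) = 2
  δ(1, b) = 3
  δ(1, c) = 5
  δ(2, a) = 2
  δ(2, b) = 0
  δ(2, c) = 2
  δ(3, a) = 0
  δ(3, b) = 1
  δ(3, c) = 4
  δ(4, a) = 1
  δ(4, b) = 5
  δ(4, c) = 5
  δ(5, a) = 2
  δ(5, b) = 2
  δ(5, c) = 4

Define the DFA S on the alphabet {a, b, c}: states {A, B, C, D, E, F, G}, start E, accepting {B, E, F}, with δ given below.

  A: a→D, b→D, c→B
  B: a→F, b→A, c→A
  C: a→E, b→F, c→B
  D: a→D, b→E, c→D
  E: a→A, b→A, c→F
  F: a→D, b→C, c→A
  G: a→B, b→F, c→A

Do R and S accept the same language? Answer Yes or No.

Exploring the product automaton R × S from the start pair (0, E), following both machines on each input symbol, reaches 6 state pairs: (0, E), (5, A), (1, F), (2, D), (4, B), (3, C).
R accepts in {0, 1, 4} and S accepts in {B, E, F}. In every reachable pair the two components are either both accepting — (0, E), (1, F), (4, B) — or both non-accepting, so no string is accepted by exactly one of the machines: L(R) \ L(S) and L(S) \ L(R) are both empty.
Hence every string is accepted by R iff it is accepted by S, and the two languages coincide.

Yes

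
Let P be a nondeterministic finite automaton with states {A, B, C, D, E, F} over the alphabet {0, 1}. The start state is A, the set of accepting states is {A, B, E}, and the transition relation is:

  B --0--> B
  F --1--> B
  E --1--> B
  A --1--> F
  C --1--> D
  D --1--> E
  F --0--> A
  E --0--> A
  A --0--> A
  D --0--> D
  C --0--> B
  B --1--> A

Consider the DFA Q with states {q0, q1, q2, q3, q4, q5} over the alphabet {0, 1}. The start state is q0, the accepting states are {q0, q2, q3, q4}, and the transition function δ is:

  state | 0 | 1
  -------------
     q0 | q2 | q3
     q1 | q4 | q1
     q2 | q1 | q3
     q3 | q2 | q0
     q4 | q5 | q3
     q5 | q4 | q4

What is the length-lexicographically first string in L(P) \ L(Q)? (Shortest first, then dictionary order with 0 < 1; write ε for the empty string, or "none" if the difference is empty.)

The string 00 is accepted by P but not by Q.
No shorter string lies in the difference, and 00 is the lexicographically first length-2 string in L(P) \ L(Q).

00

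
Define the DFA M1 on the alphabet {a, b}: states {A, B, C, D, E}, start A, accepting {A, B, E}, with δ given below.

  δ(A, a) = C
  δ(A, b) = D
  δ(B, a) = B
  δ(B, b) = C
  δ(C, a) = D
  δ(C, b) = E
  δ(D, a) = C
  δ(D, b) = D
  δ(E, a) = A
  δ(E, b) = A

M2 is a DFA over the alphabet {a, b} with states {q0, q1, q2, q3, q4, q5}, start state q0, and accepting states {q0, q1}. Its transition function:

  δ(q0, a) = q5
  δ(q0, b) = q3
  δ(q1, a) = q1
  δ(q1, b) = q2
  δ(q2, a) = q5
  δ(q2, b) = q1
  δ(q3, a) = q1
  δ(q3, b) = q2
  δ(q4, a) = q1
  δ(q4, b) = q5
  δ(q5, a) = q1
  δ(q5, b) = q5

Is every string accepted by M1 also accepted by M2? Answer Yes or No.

The string ab is in L(M1) but not in L(M2).
So L(M1) ⊄ L(M2).

No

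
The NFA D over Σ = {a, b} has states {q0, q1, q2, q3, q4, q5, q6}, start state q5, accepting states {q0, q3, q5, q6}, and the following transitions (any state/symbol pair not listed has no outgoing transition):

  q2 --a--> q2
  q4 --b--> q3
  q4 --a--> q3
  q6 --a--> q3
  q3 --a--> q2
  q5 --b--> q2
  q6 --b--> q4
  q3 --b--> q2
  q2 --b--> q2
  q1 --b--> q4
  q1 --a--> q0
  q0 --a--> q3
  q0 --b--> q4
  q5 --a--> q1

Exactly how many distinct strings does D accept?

7

The useful subgraph on states {q0, q1, q3, q4, q5} is acyclic, so L(D) is finite; the longest accepting path visits 5 useful states, giving maximum string length 4.
Counting accepting paths from q5 by length: 1 of length 0, 1 of length 2, 3 of length 3, 2 of length 4. Total 7.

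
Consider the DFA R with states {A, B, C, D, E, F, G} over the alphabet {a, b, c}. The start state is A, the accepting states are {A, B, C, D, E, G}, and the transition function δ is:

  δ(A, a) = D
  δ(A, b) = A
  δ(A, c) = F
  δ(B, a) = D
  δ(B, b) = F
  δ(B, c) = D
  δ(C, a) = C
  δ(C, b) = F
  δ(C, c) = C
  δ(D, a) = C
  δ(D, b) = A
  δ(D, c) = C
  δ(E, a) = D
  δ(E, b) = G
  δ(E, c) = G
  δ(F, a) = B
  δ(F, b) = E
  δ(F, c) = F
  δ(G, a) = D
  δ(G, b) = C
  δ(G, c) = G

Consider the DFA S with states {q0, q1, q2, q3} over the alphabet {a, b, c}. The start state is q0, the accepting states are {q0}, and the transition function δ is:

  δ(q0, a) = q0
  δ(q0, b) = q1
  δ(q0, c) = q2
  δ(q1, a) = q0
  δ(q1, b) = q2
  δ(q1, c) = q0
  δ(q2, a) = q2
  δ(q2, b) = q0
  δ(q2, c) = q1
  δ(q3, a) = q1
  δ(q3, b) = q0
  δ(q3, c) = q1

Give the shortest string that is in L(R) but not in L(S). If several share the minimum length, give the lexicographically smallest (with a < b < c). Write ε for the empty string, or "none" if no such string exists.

b

The string b is accepted by R but not by S.
No shorter string lies in the difference, and b is the lexicographically first length-1 string in L(R) \ L(S).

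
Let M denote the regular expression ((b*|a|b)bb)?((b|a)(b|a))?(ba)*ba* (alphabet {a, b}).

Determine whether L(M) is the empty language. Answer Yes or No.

No

The string b matches the expression, so it belongs to L(M).
Since L(M) contains at least one string, it is not empty.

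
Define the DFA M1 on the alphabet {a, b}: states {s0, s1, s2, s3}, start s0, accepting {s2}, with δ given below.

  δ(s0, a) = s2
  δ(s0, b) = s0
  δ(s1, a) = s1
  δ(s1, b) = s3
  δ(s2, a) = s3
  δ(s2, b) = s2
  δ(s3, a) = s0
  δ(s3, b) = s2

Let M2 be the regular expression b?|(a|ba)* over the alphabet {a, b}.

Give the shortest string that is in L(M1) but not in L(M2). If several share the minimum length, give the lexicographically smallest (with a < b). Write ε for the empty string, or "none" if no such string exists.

ab

The string ab is accepted by M1 but not by M2.
No shorter string lies in the difference, and ab is the lexicographically first length-2 string in L(M1) \ L(M2).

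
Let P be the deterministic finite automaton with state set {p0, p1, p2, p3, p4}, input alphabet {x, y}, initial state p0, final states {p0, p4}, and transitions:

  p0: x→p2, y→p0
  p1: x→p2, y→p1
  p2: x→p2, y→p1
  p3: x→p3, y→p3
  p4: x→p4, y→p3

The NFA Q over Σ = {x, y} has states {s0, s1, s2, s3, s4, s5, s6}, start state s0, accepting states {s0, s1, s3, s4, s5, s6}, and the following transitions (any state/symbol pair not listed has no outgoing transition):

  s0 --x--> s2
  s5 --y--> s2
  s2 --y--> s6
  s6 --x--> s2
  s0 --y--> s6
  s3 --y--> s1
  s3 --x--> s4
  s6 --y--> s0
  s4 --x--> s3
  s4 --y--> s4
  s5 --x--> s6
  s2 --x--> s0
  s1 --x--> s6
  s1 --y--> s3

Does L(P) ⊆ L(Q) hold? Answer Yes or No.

Yes

Exploring the product automaton P × Q from the start pair (p0, s0), following both machines on each input symbol, reaches 6 state pairs: (p0, s0), (p2, s2), (p0, s6), (p2, s0), (p1, s6), (p1, s0).
P accepts in {p0, p4} and Q accepts in {s0, s1, s3, s4, s5, s6}. The reachable pairs whose P-component is accepting are (p0, s0), (p0, s6); in each of them the Q-component is accepting too, so the product for L(P) \ L(Q) (P-component accepting, Q-component rejecting) has no reachable accepting pair and the difference is empty.
Hence every string in L(P) is also in L(Q).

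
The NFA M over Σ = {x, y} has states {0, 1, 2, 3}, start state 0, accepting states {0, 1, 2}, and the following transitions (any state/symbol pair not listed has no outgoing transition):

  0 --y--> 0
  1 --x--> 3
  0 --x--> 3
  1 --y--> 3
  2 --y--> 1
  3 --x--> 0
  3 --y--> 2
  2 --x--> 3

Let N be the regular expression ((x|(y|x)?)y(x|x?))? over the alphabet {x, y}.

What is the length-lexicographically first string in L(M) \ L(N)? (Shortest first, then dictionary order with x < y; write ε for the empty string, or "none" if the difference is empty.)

The string xx is accepted by M but not by N.
No shorter string lies in the difference, and xx is the lexicographically first length-2 string in L(M) \ L(N).

xx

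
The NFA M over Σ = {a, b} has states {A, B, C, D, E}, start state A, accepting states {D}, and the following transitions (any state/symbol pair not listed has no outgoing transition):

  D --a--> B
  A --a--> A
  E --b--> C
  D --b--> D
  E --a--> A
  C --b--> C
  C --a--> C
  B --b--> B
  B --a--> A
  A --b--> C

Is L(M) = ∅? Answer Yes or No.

The states reachable from the start state are {A, C}.
None of the accepting states {D} is reachable, so no string is accepted and L(M) = ∅.

Yes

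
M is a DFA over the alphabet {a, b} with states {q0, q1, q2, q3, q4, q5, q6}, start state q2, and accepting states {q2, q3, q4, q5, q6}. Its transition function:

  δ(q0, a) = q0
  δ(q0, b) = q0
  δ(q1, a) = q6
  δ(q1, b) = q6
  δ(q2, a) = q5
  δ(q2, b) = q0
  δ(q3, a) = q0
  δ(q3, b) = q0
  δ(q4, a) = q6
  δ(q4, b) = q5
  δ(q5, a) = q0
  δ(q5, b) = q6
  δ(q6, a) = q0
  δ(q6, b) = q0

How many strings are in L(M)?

3

The useful subgraph on states {q2, q5, q6} is acyclic, so L(M) is finite; the longest accepting path visits 3 useful states, giving maximum string length 2.
Counting accepting paths from q2 by length: 1 of length 0, 1 of length 1, 1 of length 2. Total 3.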